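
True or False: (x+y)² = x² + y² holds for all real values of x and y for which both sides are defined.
Claim: (x+y)² = x² + y².
Test a specific point where both sides are defined: x = 4, y = 1/2.
LHS = (x+y)² ≈ 20.2500
RHS = x² + y² ≈ 16.2500
Since 20.2500 ≠ 16.2500, the equation fails at this point, so it cannot hold for all real values of x and y for which both sides are defined.
The correct expansion is (x+y)² = x² + 2xy + y²; the cross term 2xy is missing.

Conclusion: False.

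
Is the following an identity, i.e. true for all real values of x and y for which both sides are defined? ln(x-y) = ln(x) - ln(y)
Claim: ln(x-y) = ln(x) - ln(y).
Test a specific point where both sides are defined: x = 2, y = 1/2.
LHS = ln(x-y) ≈ 0.4055
RHS = ln(x) - ln(y) ≈ 1.3863
Since 0.4055 ≠ 1.3863, the equation fails at this point, so it cannot hold for all real values of x and y for which both sides are defined.
ln(x) - ln(y) = ln(x/y), not ln(x-y).

Conclusion: No, this is NOT an identity.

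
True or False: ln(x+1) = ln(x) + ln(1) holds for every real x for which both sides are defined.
Claim: ln(x+1) = ln(x) + ln(1).
Test a specific point where both sides are defined: x = 2.
LHS = ln(x+1) ≈ 1.0986
RHS = ln(x) + ln(1) ≈ 0.6931
Since 1.0986 ≠ 0.6931, the equation fails at this point, so it cannot hold for every real x for which both sides are defined.
ln(1) = 0, so the right side is just ln(x), which differs from ln(x+1).

Conclusion: False.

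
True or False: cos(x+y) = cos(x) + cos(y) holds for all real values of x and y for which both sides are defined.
False.

Claim: cos(x+y) = cos(x) + cos(y).
Test a specific point where both sides are defined: x = -π/2, y = -π/6.
LHS = cos(x+y) ≈ -0.5000
RHS = cos(x) + cos(y) ≈ 0.8660
Since -0.5000 ≠ 0.8660, the equation fails at this point, so it cannot hold for all real values of x and y for which both sides are defined.
The correct expansion is cos(x+y) = cos(x)cos(y) - sin(x)sin(y); cosine is not additive.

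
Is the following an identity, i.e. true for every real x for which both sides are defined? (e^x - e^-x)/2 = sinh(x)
Claim: (e^x - e^-x)/2 = sinh(x).
Reasoning: This is exactly the definition of the hyperbolic sine: sinh(x) := (e^x - e^-x)/2.
So the two sides agree for every real x for which both sides are defined.

Conclusion: Yes, this is an identity.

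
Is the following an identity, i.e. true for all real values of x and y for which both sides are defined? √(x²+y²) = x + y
Claim: √(x²+y²) = x + y.
Test a specific point where both sides are defined: x = 2, y = 5.
LHS = √(x²+y²) ≈ 5.3852
RHS = x + y ≈ 7.0000
Since 5.3852 ≠ 7.0000, the equation fails at this point, so it cannot hold for all real values of x and y for which both sides are defined.
(x+y)² = x² + 2xy + y², not x² + y², so the square root does not split this way.

Conclusion: No, this is NOT an identity.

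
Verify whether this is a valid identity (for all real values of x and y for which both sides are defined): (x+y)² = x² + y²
No, this is NOT an identity.

Claim: (x+y)² = x² + y².
Test a specific point where both sides are defined: x = 4, y = 1/2.
LHS = (x+y)² ≈ 20.2500
RHS = x² + y² ≈ 16.2500
Since 20.2500 ≠ 16.2500, the equation fails at this point, so it cannot hold for all real values of x and y for which both sides are defined.
The correct expansion is (x+y)² = x² + 2xy + y²; the cross term 2xy is missing.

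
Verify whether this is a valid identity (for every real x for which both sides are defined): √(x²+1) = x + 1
No, this is NOT an identity.

Claim: √(x²+1) = x + 1.
Test a specific point where both sides are defined: x = 1/2.
LHS = √(x²+1) ≈ 1.1180
RHS = x + 1 ≈ 1.5000
Since 1.1180 ≠ 1.5000, the equation fails at this point, so it cannot hold for every real x for which both sides are defined.
(x+1)² = x² + 2x + 1 ≠ x² + 1 unless x = 0.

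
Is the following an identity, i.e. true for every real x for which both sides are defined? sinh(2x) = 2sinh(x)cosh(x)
Claim: sinh(2x) = 2sinh(x)cosh(x).
Reasoning: 2sinh(x)cosh(x) = 2 · (e^x - e^-x)/2 · (e^x + e^-x)/2 = (e^(2x) - e^(-2x))/2 = sinh(2x).
So the two sides agree for every real x for which both sides are defined.

Conclusion: Yes, this is an identity.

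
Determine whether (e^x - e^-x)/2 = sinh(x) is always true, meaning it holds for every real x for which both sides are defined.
Yes, this is an identity.

Claim: (e^x - e^-x)/2 = sinh(x).
Reasoning: This is exactly the definition of the hyperbolic sine: sinh(x) := (e^x - e^-x)/2.
So the two sides agree for every real x for which both sides are defined.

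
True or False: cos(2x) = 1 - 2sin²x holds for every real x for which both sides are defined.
Claim: cos(2x) = 1 - 2sin²x.
Reasoning: cos(2x) = cos²x - sin²x. Replace cos²x by 1 - sin²x: (1 - sin²x) - sin²x = 1 - 2sin²x.
So the two sides agree for every real x for which both sides are defined.

Conclusion: True.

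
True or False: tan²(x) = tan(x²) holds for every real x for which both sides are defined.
False.

Claim: tan²(x) = tan(x²).
Test a specific point where both sides are defined: x = π/6.
LHS = tan²(x) ≈ 0.3333
RHS = tan(x²) ≈ 0.2812
Since 0.3333 ≠ 0.2812, the equation fails at this point, so it cannot hold for every real x for which both sides are defined.
tan²(x) means (tan x)², squaring the output; tan(x²) squares the input. These are different functions.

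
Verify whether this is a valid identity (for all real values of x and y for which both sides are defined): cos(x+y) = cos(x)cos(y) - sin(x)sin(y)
Yes, this is an identity.

Claim: cos(x+y) = cos(x)cos(y) - sin(x)sin(y).
Reasoning: By Euler's formula e^(i(x+y)) = e^(ix)·e^(iy) = (cos x + i·sin x)(cos y + i·sin y). The real part of the left side is cos(x+y); the real part of the product is cos(x)cos(y) - sin(x)sin(y) (since i·i = -1).
So the two sides agree for all real values of x and y for which both sides are defined.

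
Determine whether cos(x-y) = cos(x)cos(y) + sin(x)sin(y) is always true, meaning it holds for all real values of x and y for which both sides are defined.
Claim: cos(x-y) = cos(x)cos(y) + sin(x)sin(y).
Reasoning: Replace y by -y in cos(x+y) = cos(x)cos(y) - sin(x)sin(y) and use cos(-y) = cos(y), sin(-y) = -sin(y): cos(x-y) = cos(x)cos(y) + sin(x)sin(y).
So the two sides agree for all real values of x and y for which both sides are defined.

Conclusion: Yes, this is an identity.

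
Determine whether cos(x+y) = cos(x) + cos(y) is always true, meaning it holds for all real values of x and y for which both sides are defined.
Claim: cos(x+y) = cos(x) + cos(y).
Test a specific point where both sides are defined: x = π/2, y = π/6.
LHS = cos(x+y) ≈ -0.5000
RHS = cos(x) + cos(y) ≈ 0.8660
Since -0.5000 ≠ 0.8660, the equation fails at this point, so it cannot hold for all real values of x and y for which both sides are defined.
The correct expansion is cos(x+y) = cos(x)cos(y) - sin(x)sin(y); cosine is not additive.

Conclusion: No, this is NOT an identity.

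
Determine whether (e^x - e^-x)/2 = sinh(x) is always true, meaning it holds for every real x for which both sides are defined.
Claim: (e^x - e^-x)/2 = sinh(x).
Reasoning: This is exactly the definition of the hyperbolic sine: sinh(x) := (e^x - e^-x)/2.
So the two sides agree for every real x for which both sides are defined.

Conclusion: Yes, this is an identity.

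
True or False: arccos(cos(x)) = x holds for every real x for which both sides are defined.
Claim: arccos(cos(x)) = x.
Test a specific point where both sides are defined: x = -π/2.
LHS = arccos(cos(x)) ≈ 1.5708
RHS = x ≈ -1.5708
Since 1.5708 ≠ -1.5708, the equation fails at this point, so it cannot hold for every real x for which both sides are defined.
arccos only returns values in [0, π], so arccos(cos(x)) = x holds only for x in that interval, not for all real x.

Conclusion: False.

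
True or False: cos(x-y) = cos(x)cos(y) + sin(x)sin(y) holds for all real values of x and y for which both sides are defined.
True.

Claim: cos(x-y) = cos(x)cos(y) + sin(x)sin(y).
Reasoning: Replace y by -y in cos(x+y) = cos(x)cos(y) - sin(x)sin(y) and use cos(-y) = cos(y), sin(-y) = -sin(y): cos(x-y) = cos(x)cos(y) + sin(x)sin(y).
So the two sides agree for all real values of x and y for which both sides are defined.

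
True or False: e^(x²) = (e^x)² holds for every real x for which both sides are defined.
Claim: e^(x²) = (e^x)².
Test a specific point where both sides are defined: x = 1/2.
LHS = e^(x²) ≈ 1.2840
RHS = (e^x)² ≈ 2.7183
Since 1.2840 ≠ 2.7183, the equation fails at this point, so it cannot hold for every real x for which both sides are defined.
(e^x)² = e^(2x), and 2x ≠ x² in general.

Conclusion: False.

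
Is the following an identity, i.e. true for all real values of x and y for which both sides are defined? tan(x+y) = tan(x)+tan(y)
No, this is NOT an identity.

Claim: tan(x+y) = tan(x)+tan(y).
Test a specific point where both sides are defined: x = -π/6, y = -π/4.
LHS = tan(x+y) ≈ -3.7321
RHS = tan(x)+tan(y) ≈ -1.5774
Since -3.7321 ≠ -1.5774, the equation fails at this point, so it cannot hold for all real values of x and y for which both sides are defined.
The correct formula is tan(x+y) = (tan(x) + tan(y))/(1 - tan(x)tan(y)).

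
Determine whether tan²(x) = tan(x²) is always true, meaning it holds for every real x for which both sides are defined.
Claim: tan²(x) = tan(x²).
Test a specific point where both sides are defined: x = π/3.
LHS = tan²(x) ≈ 3.0000
RHS = tan(x²) ≈ 1.9485
Since 3.0000 ≠ 1.9485, the equation fails at this point, so it cannot hold for every real x for which both sides are defined.
tan²(x) means (tan x)², squaring the output; tan(x²) squares the input. These are different functions.

Conclusion: No, this is NOT an identity.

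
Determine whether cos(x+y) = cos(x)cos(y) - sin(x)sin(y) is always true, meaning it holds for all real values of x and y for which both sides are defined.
Yes, this is an identity.

Claim: cos(x+y) = cos(x)cos(y) - sin(x)sin(y).
Reasoning: By Euler's formula e^(i(x+y)) = e^(ix)·e^(iy) = (cos x + i·sin x)(cos y + i·sin y). The real part of the left side is cos(x+y); the real part of the product is cos(x)cos(y) - sin(x)sin(y) (since i·i = -1).
So the two sides agree for all real values of x and y for which both sides are defined.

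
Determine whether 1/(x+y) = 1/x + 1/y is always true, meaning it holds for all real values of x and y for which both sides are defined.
Claim: 1/(x+y) = 1/x + 1/y.
Test a specific point where both sides are defined: x = -1, y = 3.
LHS = 1/(x+y) ≈ 0.5000
RHS = 1/x + 1/y ≈ -0.6667
Since 0.5000 ≠ -0.6667, the equation fails at this point, so it cannot hold for all real values of x and y for which both sides are defined.
1/x + 1/y = (x+y)/(xy), which is not 1/(x+y).

Conclusion: No, this is NOT an identity.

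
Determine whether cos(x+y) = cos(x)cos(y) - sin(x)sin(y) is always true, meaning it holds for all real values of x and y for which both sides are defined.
Claim: cos(x+y) = cos(x)cos(y) - sin(x)sin(y).
Reasoning: By Euler's formula e^(i(x+y)) = e^(ix)·e^(iy) = (cos x + i·sin x)(cos y + i·sin y). The real part of the left side is cos(x+y); the real part of the product is cos(x)cos(y) - sin(x)sin(y) (since i·i = -1).
So the two sides agree for all real values of x and y for which both sides are defined.

Conclusion: Yes, this is an identity.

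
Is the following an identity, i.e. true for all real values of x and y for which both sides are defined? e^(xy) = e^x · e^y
Claim: e^(xy) = e^x · e^y.
Test a specific point where both sides are defined: x = -1, y = 2.
LHS = e^(xy) ≈ 0.1353
RHS = e^x · e^y ≈ 2.7183
Since 0.1353 ≠ 2.7183, the equation fails at this point, so it cannot hold for all real values of x and y for which both sides are defined.
e^x · e^y = e^(x+y), not e^(xy).

Conclusion: No, this is NOT an identity.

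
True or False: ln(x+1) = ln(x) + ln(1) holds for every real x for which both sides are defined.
False.

Claim: ln(x+1) = ln(x) + ln(1).
Test a specific point where both sides are defined: x = 3/2.
LHS = ln(x+1) ≈ 0.9163
RHS = ln(x) + ln(1) ≈ 0.4055
Since 0.9163 ≠ 0.4055, the equation fails at this point, so it cannot hold for every real x for which both sides are defined.
ln(1) = 0, so the right side is just ln(x), which differs from ln(x+1).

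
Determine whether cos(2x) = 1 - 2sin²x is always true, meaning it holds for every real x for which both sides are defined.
Claim: cos(2x) = 1 - 2sin²x.
Reasoning: cos(2x) = cos²x - sin²x. Replace cos²x by 1 - sin²x: (1 - sin²x) - sin²x = 1 - 2sin²x.
So the two sides agree for every real x for which both sides are defined.

Conclusion: Yes, this is an identity.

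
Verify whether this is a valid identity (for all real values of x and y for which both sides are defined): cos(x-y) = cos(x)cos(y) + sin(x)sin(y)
Yes, this is an identity.

Claim: cos(x-y) = cos(x)cos(y) + sin(x)sin(y).
Reasoning: Replace y by -y in cos(x+y) = cos(x)cos(y) - sin(x)sin(y) and use cos(-y) = cos(y), sin(-y) = -sin(y): cos(x-y) = cos(x)cos(y) + sin(x)sin(y).
So the two sides agree for all real values of x and y for which both sides are defined.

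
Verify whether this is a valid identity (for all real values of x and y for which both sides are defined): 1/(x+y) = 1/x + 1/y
No, this is NOT an identity.

Claim: 1/(x+y) = 1/x + 1/y.
Test a specific point where both sides are defined: x = 3, y = 4.
LHS = 1/(x+y) ≈ 0.1429
RHS = 1/x + 1/y ≈ 0.5833
Since 0.1429 ≠ 0.5833, the equation fails at this point, so it cannot hold for all real values of x and y for which both sides are defined.
1/x + 1/y = (x+y)/(xy), which is not 1/(x+y).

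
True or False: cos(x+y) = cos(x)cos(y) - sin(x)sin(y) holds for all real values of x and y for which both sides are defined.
Claim: cos(x+y) = cos(x)cos(y) - sin(x)sin(y).
Reasoning: By Euler's formula e^(i(x+y)) = e^(ix)·e^(iy) = (cos x + i·sin x)(cos y + i·sin y). The real part of the left side is cos(x+y); the real part of the product is cos(x)cos(y) - sin(x)sin(y) (since i·i = -1).
So the two sides agree for all real values of x and y for which both sides are defined.

Conclusion: True.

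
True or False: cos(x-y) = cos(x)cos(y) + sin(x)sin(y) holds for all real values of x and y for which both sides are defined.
Claim: cos(x-y) = cos(x)cos(y) + sin(x)sin(y).
Reasoning: Replace y by -y in cos(x+y) = cos(x)cos(y) - sin(x)sin(y) and use cos(-y) = cos(y), sin(-y) = -sin(y): cos(x-y) = cos(x)cos(y) + sin(x)sin(y).
So the two sides agree for all real values of x and y for which both sides are defined.

Conclusion: True.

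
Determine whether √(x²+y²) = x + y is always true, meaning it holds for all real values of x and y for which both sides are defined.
Claim: √(x²+y²) = x + y.
Test a specific point where both sides are defined: x = -1, y = 5.
LHS = √(x²+y²) ≈ 5.0990
RHS = x + y ≈ 4.0000
Since 5.0990 ≠ 4.0000, the equation fails at this point, so it cannot hold for all real values of x and y for which both sides are defined.
(x+y)² = x² + 2xy + y², not x² + y², so the square root does not split this way.

Conclusion: No, this is NOT an identity.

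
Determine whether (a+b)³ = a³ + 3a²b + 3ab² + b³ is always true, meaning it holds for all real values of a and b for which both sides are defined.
Claim: (a+b)³ = a³ + 3a²b + 3ab² + b³.
Reasoning: (a+b)³ = (a+b)(a+b)² = (a+b)(a² + 2ab + b²) = a³ + 2a²b + ab² + a²b + 2ab² + b³ = a³ + 3a²b + 3ab² + b³.
So the two sides agree for all real values of a and b for which both sides are defined.

Conclusion: Yes, this is an identity.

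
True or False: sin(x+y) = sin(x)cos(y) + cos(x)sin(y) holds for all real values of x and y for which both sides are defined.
Claim: sin(x+y) = sin(x)cos(y) + cos(x)sin(y).
Reasoning: By Euler's formula e^(i(x+y)) = e^(ix)·e^(iy) = (cos x + i·sin x)(cos y + i·sin y). The imaginary part of the left side is sin(x+y); the imaginary part of the product is sin(x)cos(y) + cos(x)sin(y).
So the two sides agree for all real values of x and y for which both sides are defined.

Conclusion: True.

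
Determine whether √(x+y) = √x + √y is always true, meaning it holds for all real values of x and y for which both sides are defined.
Claim: √(x+y) = √x + √y.
Test a specific point where both sides are defined: x = 2, y = 4.
LHS = √(x+y) ≈ 2.4495
RHS = √x + √y ≈ 3.4142
Since 2.4495 ≠ 3.4142, the equation fails at this point, so it cannot hold for all real values of x and y for which both sides are defined.
Squaring the right side gives x + 2√(xy) + y, not x + y.

Conclusion: No, this is NOT an identity.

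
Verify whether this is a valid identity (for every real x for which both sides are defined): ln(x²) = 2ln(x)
Yes, this is an identity.

Claim: ln(x²) = 2ln(x).
Reasoning: The right side requires x > 0. For x > 0, x² = (e^(ln x))² = e^(2ln x), so ln(x²) = 2ln(x). (For x < 0 the right side is undefined, so those values are outside the claim.)
So the two sides agree for every real x for which both sides are defined.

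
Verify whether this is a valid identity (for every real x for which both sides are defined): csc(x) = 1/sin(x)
Claim: csc(x) = 1/sin(x).
Reasoning: csc(x) is by definition the reciprocal of sin(x), wherever sin(x) ≠ 0.
So the two sides agree for every real x for which both sides are defined.

Conclusion: Yes, this is an identity.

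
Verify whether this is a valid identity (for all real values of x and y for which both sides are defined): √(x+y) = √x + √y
No, this is NOT an identity.

Claim: √(x+y) = √x + √y.
Test a specific point where both sides are defined: x = 2, y = 5.
LHS = √(x+y) ≈ 2.6458
RHS = √x + √y ≈ 3.6503
Since 2.6458 ≠ 3.6503, the equation fails at this point, so it cannot hold for all real values of x and y for which both sides are defined.
Squaring the right side gives x + 2√(xy) + y, not x + y.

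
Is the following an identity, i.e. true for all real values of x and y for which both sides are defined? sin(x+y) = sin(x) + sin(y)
Claim: sin(x+y) = sin(x) + sin(y).
Test a specific point where both sides are defined: x = -π/6, y = π/2.
LHS = sin(x+y) ≈ 0.8660
RHS = sin(x) + sin(y) ≈ 0.5000
Since 0.8660 ≠ 0.5000, the equation fails at this point, so it cannot hold for all real values of x and y for which both sides are defined.
The correct expansion is sin(x+y) = sin(x)cos(y) + cos(x)sin(y); sine is not additive.

Conclusion: No, this is NOT an identity.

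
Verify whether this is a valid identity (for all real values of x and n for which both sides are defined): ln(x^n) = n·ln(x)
Claim: ln(x^n) = n·ln(x).
Reasoning: The right side requires x > 0. For x > 0, x^n = (e^(ln x))^n = e^(n·ln x), so taking ln of both sides gives ln(x^n) = n·ln(x).
So the two sides agree for all real values of x and n for which both sides are defined.

Conclusion: Yes, this is an identity.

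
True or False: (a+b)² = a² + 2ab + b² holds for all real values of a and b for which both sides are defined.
True.

Claim: (a+b)² = a² + 2ab + b².
Reasoning: Expand: (a+b)² = (a+b)(a+b) = a·a + a·b + b·a + b·b = a² + 2ab + b².
So the two sides agree for all real values of a and b for which both sides are defined.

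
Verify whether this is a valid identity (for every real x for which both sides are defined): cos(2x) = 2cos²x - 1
Claim: cos(2x) = 2cos²x - 1.
Reasoning: cos(2x) = cos²x - sin²x. Replace sin²x by 1 - cos²x: cos²x - (1 - cos²x) = 2cos²x - 1.
So the two sides agree for every real x for which both sides are defined.

Conclusion: Yes, this is an identity.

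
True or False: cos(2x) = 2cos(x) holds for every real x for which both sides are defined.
False.

Claim: cos(2x) = 2cos(x).
Test a specific point where both sides are defined: x = -π/3.
LHS = cos(2x) ≈ -0.5000
RHS = 2cos(x) ≈ 1.0000
Since -0.5000 ≠ 1.0000, the equation fails at this point, so it cannot hold for every real x for which both sides are defined.
The correct double-angle formula is cos(2x) = cos²x - sin²x.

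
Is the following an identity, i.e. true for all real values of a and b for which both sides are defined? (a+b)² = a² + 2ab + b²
Yes, this is an identity.

Claim: (a+b)² = a² + 2ab + b².
Reasoning: Expand: (a+b)² = (a+b)(a+b) = a·a + a·b + b·a + b·b = a² + 2ab + b².
So the two sides agree for all real values of a and b for which both sides are defined.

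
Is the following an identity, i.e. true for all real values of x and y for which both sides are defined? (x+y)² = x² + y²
No, this is NOT an identity.

Claim: (x+y)² = x² + y².
Test a specific point where both sides are defined: x = -3, y = -1.
LHS = (x+y)² ≈ 16.0000
RHS = x² + y² ≈ 10.0000
Since 16.0000 ≠ 10.0000, the equation fails at this point, so it cannot hold for all real values of x and y for which both sides are defined.
The correct expansion is (x+y)² = x² + 2xy + y²; the cross term 2xy is missing.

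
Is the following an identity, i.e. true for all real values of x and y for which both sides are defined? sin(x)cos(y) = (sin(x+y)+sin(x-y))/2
Yes, this is an identity.

Claim: sin(x)cos(y) = (sin(x+y)+sin(x-y))/2.
Reasoning: sin(x+y) = sin(x)cos(y) + cos(x)sin(y) and sin(x-y) = sin(x)cos(y) - cos(x)sin(y). Adding, sin(x+y) + sin(x-y) = 2sin(x)cos(y); divide by 2.
So the two sides agree for all real values of x and y for which both sides are defined.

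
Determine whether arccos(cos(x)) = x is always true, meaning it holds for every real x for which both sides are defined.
Claim: arccos(cos(x)) = x.
Test a specific point where both sides are defined: x = -π/4.
LHS = arccos(cos(x)) ≈ 0.7854
RHS = x ≈ -0.7854
Since 0.7854 ≠ -0.7854, the equation fails at this point, so it cannot hold for every real x for which both sides are defined.
arccos only returns values in [0, π], so arccos(cos(x)) = x holds only for x in that interval, not for all real x.

Conclusion: No, this is NOT an identity.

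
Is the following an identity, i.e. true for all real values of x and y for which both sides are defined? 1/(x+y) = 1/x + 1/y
Claim: 1/(x+y) = 1/x + 1/y.
Test a specific point where both sides are defined: x = 1/2, y = 2.
LHS = 1/(x+y) ≈ 0.4000
RHS = 1/x + 1/y ≈ 2.5000
Since 0.4000 ≠ 2.5000, the equation fails at this point, so it cannot hold for all real values of x and y for which both sides are defined.
1/x + 1/y = (x+y)/(xy), which is not 1/(x+y).

Conclusion: No, this is NOT an identity.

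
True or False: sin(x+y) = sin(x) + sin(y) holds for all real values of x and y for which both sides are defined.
Claim: sin(x+y) = sin(x) + sin(y).
Test a specific point where both sides are defined: x = π/6, y = -π/3.
LHS = sin(x+y) ≈ -0.5000
RHS = sin(x) + sin(y) ≈ -0.3660
Since -0.5000 ≠ -0.3660, the equation fails at this point, so it cannot hold for all real values of x and y for which both sides are defined.
The correct expansion is sin(x+y) = sin(x)cos(y) + cos(x)sin(y); sine is not additive.

Conclusion: False.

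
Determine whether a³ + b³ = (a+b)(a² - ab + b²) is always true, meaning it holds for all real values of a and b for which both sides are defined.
Claim: a³ + b³ = (a+b)(a² - ab + b²).
Reasoning: Expand the right side: (a+b)(a² - ab + b²) = a³ - a²b + ab² + a²b - ab² + b³ = a³ + b³ (the middle terms cancel in pairs).
So the two sides agree for all real values of a and b for which both sides are defined.

Conclusion: Yes, this is an identity.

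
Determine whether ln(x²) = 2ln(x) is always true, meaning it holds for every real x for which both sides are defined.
Yes, this is an identity.

Claim: ln(x²) = 2ln(x).
Reasoning: The right side requires x > 0. For x > 0, x² = (e^(ln x))² = e^(2ln x), so ln(x²) = 2ln(x). (For x < 0 the right side is undefined, so those values are outside the claim.)
So the two sides agree for every real x for which both sides are defined.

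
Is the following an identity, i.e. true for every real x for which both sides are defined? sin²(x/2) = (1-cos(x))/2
Yes, this is an identity.

Claim: sin²(x/2) = (1-cos(x))/2.
Reasoning: Use cos(2θ) = 1 - 2sin²θ with θ = x/2: cos(x) = 1 - 2sin²(x/2). Solving for sin²(x/2) gives (1 - cos(x))/2.
So the two sides agree for every real x for which both sides are defined.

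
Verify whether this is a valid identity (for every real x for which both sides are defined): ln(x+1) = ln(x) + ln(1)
No, this is NOT an identity.

Claim: ln(x+1) = ln(x) + ln(1).
Test a specific point where both sides are defined: x = 1.
LHS = ln(x+1) ≈ 0.6931
RHS = ln(x) + ln(1) ≈ 0.0000
Since 0.6931 ≠ 0.0000, the equation fails at this point, so it cannot hold for every real x for which both sides are defined.
ln(1) = 0, so the right side is just ln(x), which differs from ln(x+1).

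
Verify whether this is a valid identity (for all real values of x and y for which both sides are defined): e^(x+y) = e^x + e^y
Claim: e^(x+y) = e^x + e^y.
Test a specific point where both sides are defined: x = 1/2, y = 1/2.
LHS = e^(x+y) ≈ 2.7183
RHS = e^x + e^y ≈ 3.2974
Since 2.7183 ≠ 3.2974, the equation fails at this point, so it cannot hold for all real values of x and y for which both sides are defined.
The correct rule is e^(x+y) = e^x · e^y (a product, not a sum).

Conclusion: No, this is NOT an identity.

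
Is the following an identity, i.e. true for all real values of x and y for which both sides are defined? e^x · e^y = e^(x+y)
Claim: e^x · e^y = e^(x+y).
Reasoning: This is the law of exponents for a common base: multiplying powers adds exponents. E.g. from the series, (Σ x^j/j!)(Σ y^k/k!) = Σ_m (Σ_{j+k=m} x^j y^k/(j!k!)) = Σ_m (x+y)^m/m! by the binomial theorem.
So the two sides agree for all real values of x and y for which both sides are defined.

Conclusion: Yes, this is an identity.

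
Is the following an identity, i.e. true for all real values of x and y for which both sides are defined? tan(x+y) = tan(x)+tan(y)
Claim: tan(x+y) = tan(x)+tan(y).
Test a specific point where both sides are defined: x = π/6, y = -π/3.
LHS = tan(x+y) ≈ -0.5774
RHS = tan(x)+tan(y) ≈ -1.1547
Since -0.5774 ≠ -1.1547, the equation fails at this point, so it cannot hold for all real values of x and y for which both sides are defined.
The correct formula is tan(x+y) = (tan(x) + tan(y))/(1 - tan(x)tan(y)).

Conclusion: No, this is NOT an identity.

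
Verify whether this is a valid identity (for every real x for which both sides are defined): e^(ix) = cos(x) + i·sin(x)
Yes, this is an identity.

Claim: e^(ix) = cos(x) + i·sin(x).
Reasoning: Euler's formula. Expand e^(ix) = Σ (ix)^k / k!. Since i² = -1, the even-k terms are Σ (-1)^m x^(2m)/(2m)! = cos(x) and the odd-k terms are i · Σ (-1)^m x^(2m+1)/(2m+1)! = i·sin(x).
So the two sides agree for every real x for which both sides are defined.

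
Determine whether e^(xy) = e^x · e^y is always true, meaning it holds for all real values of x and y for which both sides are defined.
Claim: e^(xy) = e^x · e^y.
Test a specific point where both sides are defined: x = -3, y = 1/2.
LHS = e^(xy) ≈ 0.2231
RHS = e^x · e^y ≈ 0.0821
Since 0.2231 ≠ 0.0821, the equation fails at this point, so it cannot hold for all real values of x and y for which both sides are defined.
e^x · e^y = e^(x+y), not e^(xy).

Conclusion: No, this is NOT an identity.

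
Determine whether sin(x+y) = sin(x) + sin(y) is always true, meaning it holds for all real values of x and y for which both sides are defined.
No, this is NOT an identity.

Claim: sin(x+y) = sin(x) + sin(y).
Test a specific point where both sides are defined: x = 2π/3, y = π/4.
LHS = sin(x+y) ≈ 0.2588
RHS = sin(x) + sin(y) ≈ 1.5731
Since 0.2588 ≠ 1.5731, the equation fails at this point, so it cannot hold for all real values of x and y for which both sides are defined.
The correct expansion is sin(x+y) = sin(x)cos(y) + cos(x)sin(y); sine is not additive.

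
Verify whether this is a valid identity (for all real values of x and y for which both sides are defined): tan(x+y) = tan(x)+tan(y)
No, this is NOT an identity.

Claim: tan(x+y) = tan(x)+tan(y).
Test a specific point where both sides are defined: x = -π/3, y = π/6.
LHS = tan(x+y) ≈ -0.5774
RHS = tan(x)+tan(y) ≈ -1.1547
Since -0.5774 ≠ -1.1547, the equation fails at this point, so it cannot hold for all real values of x and y for which both sides are defined.
The correct formula is tan(x+y) = (tan(x) + tan(y))/(1 - tan(x)tan(y)).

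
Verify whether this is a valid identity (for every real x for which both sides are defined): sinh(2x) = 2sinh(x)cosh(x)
Claim: sinh(2x) = 2sinh(x)cosh(x).
Reasoning: 2sinh(x)cosh(x) = 2 · (e^x - e^-x)/2 · (e^x + e^-x)/2 = (e^(2x) - e^(-2x))/2 = sinh(2x).
So the two sides agree for every real x for which both sides are defined.

Conclusion: Yes, this is an identity.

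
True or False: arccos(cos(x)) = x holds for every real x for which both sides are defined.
Claim: arccos(cos(x)) = x.
Test a specific point where both sides are defined: x = -π/6.
LHS = arccos(cos(x)) ≈ 0.5236
RHS = x ≈ -0.5236
Since 0.5236 ≠ -0.5236, the equation fails at this point, so it cannot hold for every real x for which both sides are defined.
arccos only returns values in [0, π], so arccos(cos(x)) = x holds only for x in that interval, not for all real x.

Conclusion: False.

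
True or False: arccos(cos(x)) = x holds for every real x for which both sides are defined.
Claim: arccos(cos(x)) = x.
Test a specific point where both sides are defined: x = -π/2.
LHS = arccos(cos(x)) ≈ 1.5708
RHS = x ≈ -1.5708
Since 1.5708 ≠ -1.5708, the equation fails at this point, so it cannot hold for every real x for which both sides are defined.
arccos only returns values in [0, π], so arccos(cos(x)) = x holds only for x in that interval, not for all real x.

Conclusion: False.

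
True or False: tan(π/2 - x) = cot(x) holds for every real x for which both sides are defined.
True.

Claim: tan(π/2 - x) = cot(x).
Reasoning: tan(π/2 - x) = sin(π/2 - x)/cos(π/2 - x) = cos(x)/sin(x) = cot(x), using the cofunction identities sin(π/2 - x) = cos(x) and cos(π/2 - x) = sin(x).
So the two sides agree for every real x for which both sides are defined.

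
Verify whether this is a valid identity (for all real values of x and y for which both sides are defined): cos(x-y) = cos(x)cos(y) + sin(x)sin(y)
Yes, this is an identity.

Claim: cos(x-y) = cos(x)cos(y) + sin(x)sin(y).
Reasoning: Replace y by -y in cos(x+y) = cos(x)cos(y) - sin(x)sin(y) and use cos(-y) = cos(y), sin(-y) = -sin(y): cos(x-y) = cos(x)cos(y) + sin(x)sin(y).
So the two sides agree for all real values of x and y for which both sides are defined.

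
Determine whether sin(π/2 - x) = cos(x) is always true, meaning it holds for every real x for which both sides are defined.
Claim: sin(π/2 - x) = cos(x).
Reasoning: Use sin(u - v) = sin(u)cos(v) - cos(u)sin(v) with u = π/2, v = x: sin(π/2)cos(x) - cos(π/2)sin(x) = 1·cos(x) - 0·sin(x) = cos(x).
So the two sides agree for every real x for which both sides are defined.

Conclusion: Yes, this is an identity.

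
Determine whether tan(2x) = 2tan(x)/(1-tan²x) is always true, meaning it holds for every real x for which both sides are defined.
Claim: tan(2x) = 2tan(x)/(1-tan²x).
Reasoning: tan(2x) = sin(2x)/cos(2x) = 2sin(x)cos(x) / (cos²x - sin²x). Divide numerator and denominator by cos²x: 2tan(x) / (1 - tan²x).
So the two sides agree for every real x for which both sides are defined.

Conclusion: Yes, this is an identity.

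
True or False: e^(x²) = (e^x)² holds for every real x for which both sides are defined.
False.

Claim: e^(x²) = (e^x)².
Test a specific point where both sides are defined: x = 1.
LHS = e^(x²) ≈ 2.7183
RHS = (e^x)² ≈ 7.3891
Since 2.7183 ≠ 7.3891, the equation fails at this point, so it cannot hold for every real x for which both sides are defined.
(e^x)² = e^(2x), and 2x ≠ x² in general.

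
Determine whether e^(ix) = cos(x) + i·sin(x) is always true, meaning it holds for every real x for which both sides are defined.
Claim: e^(ix) = cos(x) + i·sin(x).
Reasoning: Euler's formula. Expand e^(ix) = Σ (ix)^k / k!. Since i² = -1, the even-k terms are Σ (-1)^m x^(2m)/(2m)! = cos(x) and the odd-k terms are i · Σ (-1)^m x^(2m+1)/(2m+1)! = i·sin(x).
So the two sides agree for every real x for which both sides are defined.

Conclusion: Yes, this is an identity.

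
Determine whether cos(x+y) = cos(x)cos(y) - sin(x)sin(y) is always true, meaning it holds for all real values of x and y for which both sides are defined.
Claim: cos(x+y) = cos(x)cos(y) - sin(x)sin(y).
Reasoning: By Euler's formula e^(i(x+y)) = e^(ix)·e^(iy) = (cos x + i·sin x)(cos y + i·sin y). The real part of the left side is cos(x+y); the real part of the product is cos(x)cos(y) - sin(x)sin(y) (since i·i = -1).
So the two sides agree for all real values of x and y for which both sides are defined.

Conclusion: Yes, this is an identity.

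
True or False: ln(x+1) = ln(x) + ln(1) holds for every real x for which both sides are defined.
False.

Claim: ln(x+1) = ln(x) + ln(1).
Test a specific point where both sides are defined: x = 4.
LHS = ln(x+1) ≈ 1.6094
RHS = ln(x) + ln(1) ≈ 1.3863
Since 1.6094 ≠ 1.3863, the equation fails at this point, so it cannot hold for every real x for which both sides are defined.
ln(1) = 0, so the right side is just ln(x), which differs from ln(x+1).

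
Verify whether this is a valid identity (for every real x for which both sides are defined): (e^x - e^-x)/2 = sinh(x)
Yes, this is an identity.

Claim: (e^x - e^-x)/2 = sinh(x).
Reasoning: This is exactly the definition of the hyperbolic sine: sinh(x) := (e^x - e^-x)/2.
So the two sides agree for every real x for which both sides are defined.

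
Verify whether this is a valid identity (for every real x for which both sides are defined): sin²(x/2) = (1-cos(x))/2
Yes, this is an identity.

Claim: sin²(x/2) = (1-cos(x))/2.
Reasoning: Use cos(2θ) = 1 - 2sin²θ with θ = x/2: cos(x) = 1 - 2sin²(x/2). Solving for sin²(x/2) gives (1 - cos(x))/2.
So the two sides agree for every real x for which both sides are defined.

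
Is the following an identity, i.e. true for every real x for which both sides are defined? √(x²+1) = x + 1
Claim: √(x²+1) = x + 1.
Test a specific point where both sides are defined: x = 5.
LHS = √(x²+1) ≈ 5.0990
RHS = x + 1 ≈ 6.0000
Since 5.0990 ≠ 6.0000, the equation fails at this point, so it cannot hold for every real x for which both sides are defined.
(x+1)² = x² + 2x + 1 ≠ x² + 1 unless x = 0.

Conclusion: No, this is NOT an identity.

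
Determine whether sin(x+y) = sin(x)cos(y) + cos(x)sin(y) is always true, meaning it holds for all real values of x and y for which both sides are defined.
Yes, this is an identity.

Claim: sin(x+y) = sin(x)cos(y) + cos(x)sin(y).
Reasoning: By Euler's formula e^(i(x+y)) = e^(ix)·e^(iy) = (cos x + i·sin x)(cos y + i·sin y). The imaginary part of the left side is sin(x+y); the imaginary part of the product is sin(x)cos(y) + cos(x)sin(y).
So the two sides agree for all real values of x and y for which both sides are defined.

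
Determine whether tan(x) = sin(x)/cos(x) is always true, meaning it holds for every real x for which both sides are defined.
Yes, this is an identity.

Claim: tan(x) = sin(x)/cos(x).
Reasoning: For an angle x whose terminal point on the unit circle is (cos x, sin x), tan(x) is defined as the ratio (second coordinate)/(first coordinate) = sin(x)/cos(x), wherever cos(x) ≠ 0.
So the two sides agree for every real x for which both sides are defined.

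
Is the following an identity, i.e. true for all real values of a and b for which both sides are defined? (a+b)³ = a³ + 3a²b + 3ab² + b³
Claim: (a+b)³ = a³ + 3a²b + 3ab² + b³.
Reasoning: (a+b)³ = (a+b)(a+b)² = (a+b)(a² + 2ab + b²) = a³ + 2a²b + ab² + a²b + 2ab² + b³ = a³ + 3a²b + 3ab² + b³.
So the two sides agree for all real values of a and b for which both sides are defined.

Conclusion: Yes, this is an identity.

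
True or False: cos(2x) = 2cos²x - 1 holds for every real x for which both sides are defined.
True.

Claim: cos(2x) = 2cos²x - 1.
Reasoning: cos(2x) = cos²x - sin²x. Replace sin²x by 1 - cos²x: cos²x - (1 - cos²x) = 2cos²x - 1.
So the two sides agree for every real x for which both sides are defined.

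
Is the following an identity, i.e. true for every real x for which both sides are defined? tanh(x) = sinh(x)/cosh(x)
Yes, this is an identity.

Claim: tanh(x) = sinh(x)/cosh(x).
Reasoning: tanh(x) is defined as sinh(x)/cosh(x) = (e^x - e^-x)/(e^x + e^-x); cosh(x) ≥ 1 is never zero, so this holds for every real x.
So the two sides agree for every real x for which both sides are defined.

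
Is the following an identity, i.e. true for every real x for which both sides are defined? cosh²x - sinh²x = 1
Yes, this is an identity.

Claim: cosh²x - sinh²x = 1.
Reasoning: With cosh(x) = (e^x + e^-x)/2 and sinh(x) = (e^x - e^-x)/2: cosh²x = (e^(2x) + 2 + e^(-2x))/4 and sinh²x = (e^(2x) - 2 + e^(-2x))/4. Subtracting leaves 4/4 = 1.
So the two sides agree for every real x for which both sides are defined.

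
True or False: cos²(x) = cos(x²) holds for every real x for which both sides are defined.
False.

Claim: cos²(x) = cos(x²).
Test a specific point where both sides are defined: x = -π/3.
LHS = cos²(x) ≈ 0.2500
RHS = cos(x²) ≈ 0.4566
Since 0.2500 ≠ 0.4566, the equation fails at this point, so it cannot hold for every real x for which both sides are defined.
cos²(x) means (cos x)², squaring the output; cos(x²) squares the input. These are different functions.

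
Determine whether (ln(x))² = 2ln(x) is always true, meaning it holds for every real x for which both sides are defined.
No, this is NOT an identity.

Claim: (ln(x))² = 2ln(x).
Test a specific point where both sides are defined: x = 4.
LHS = (ln(x))² ≈ 1.9218
RHS = 2ln(x) ≈ 2.7726
Since 1.9218 ≠ 2.7726, the equation fails at this point, so it cannot hold for every real x for which both sides are defined.
2ln(x) equals ln(x²), which is not the same as (ln x)².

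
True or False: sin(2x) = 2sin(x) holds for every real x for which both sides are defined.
False.

Claim: sin(2x) = 2sin(x).
Test a specific point where both sides are defined: x = π/6.
LHS = sin(2x) ≈ 0.8660
RHS = 2sin(x) ≈ 1.0000
Since 0.8660 ≠ 1.0000, the equation fails at this point, so it cannot hold for every real x for which both sides are defined.
The correct double-angle formula is sin(2x) = 2sin(x)cos(x).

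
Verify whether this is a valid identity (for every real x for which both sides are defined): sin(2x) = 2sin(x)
Claim: sin(2x) = 2sin(x).
Test a specific point where both sides are defined: x = 3π/4.
LHS = sin(2x) ≈ -1.0000
RHS = 2sin(x) ≈ 1.4142
Since -1.0000 ≠ 1.4142, the equation fails at this point, so it cannot hold for every real x for which both sides are defined.
The correct double-angle formula is sin(2x) = 2sin(x)cos(x).

Conclusion: No, this is NOT an identity.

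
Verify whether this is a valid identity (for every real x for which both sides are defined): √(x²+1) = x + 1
No, this is NOT an identity.

Claim: √(x²+1) = x + 1.
Test a specific point where both sides are defined: x = 1.
LHS = √(x²+1) ≈ 1.4142
RHS = x + 1 ≈ 2.0000
Since 1.4142 ≠ 2.0000, the equation fails at this point, so it cannot hold for every real x for which both sides are defined.
(x+1)² = x² + 2x + 1 ≠ x² + 1 unless x = 0.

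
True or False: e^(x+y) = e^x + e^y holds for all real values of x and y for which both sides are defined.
False.

Claim: e^(x+y) = e^x + e^y.
Test a specific point where both sides are defined: x = 1/2, y = 1.
LHS = e^(x+y) ≈ 4.4817
RHS = e^x + e^y ≈ 4.3670
Since 4.4817 ≠ 4.3670, the equation fails at this point, so it cannot hold for all real values of x and y for which both sides are defined.
The correct rule is e^(x+y) = e^x · e^y (a product, not a sum).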